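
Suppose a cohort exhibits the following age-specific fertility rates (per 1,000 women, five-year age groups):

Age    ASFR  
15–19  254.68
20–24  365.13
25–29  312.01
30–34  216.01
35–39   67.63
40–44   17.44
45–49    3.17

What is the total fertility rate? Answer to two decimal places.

Sum of ASFRs = 254.68 + 365.13 + 312.01 + 216.01 + 67.63 + 17.44 + 3.17 = 1236.07
TFR = 5 × 1236.07 / 1000 = 6.18035

6.18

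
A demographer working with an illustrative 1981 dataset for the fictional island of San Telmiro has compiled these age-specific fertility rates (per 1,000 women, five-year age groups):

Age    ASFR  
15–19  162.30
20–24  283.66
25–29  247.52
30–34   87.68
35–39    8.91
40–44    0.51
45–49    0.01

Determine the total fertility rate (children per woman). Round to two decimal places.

3.95

Sum of ASFRs = 162.30 + 283.66 + 247.52 + 87.68 + 8.91 + 0.51 + 0.01 = 790.59
TFR = 5 × 790.59 / 1000 = 3.95295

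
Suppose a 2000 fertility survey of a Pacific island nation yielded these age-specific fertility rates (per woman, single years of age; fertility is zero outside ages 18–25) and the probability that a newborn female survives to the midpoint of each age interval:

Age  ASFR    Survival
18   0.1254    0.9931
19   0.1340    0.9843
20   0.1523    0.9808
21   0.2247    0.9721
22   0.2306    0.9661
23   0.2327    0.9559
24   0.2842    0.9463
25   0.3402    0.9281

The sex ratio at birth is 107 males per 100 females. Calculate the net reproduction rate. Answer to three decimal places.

0.799

Proportion female at birth = 100 / (100 + 107) = 0.48309.
Per-age-group product (1 × ASFR × survival probability):
  18: 1 × 0.1254 × 0.9931 = 0.12453
  19: 1 × 0.1340 × 0.9843 = 0.13190
  20: 1 × 0.1523 × 0.9808 = 0.14938
  21: 1 × 0.2247 × 0.9721 = 0.21843
  22: 1 × 0.2306 × 0.9661 = 0.22278
  23: 1 × 0.2327 × 0.9559 = 0.22244
  24: 1 × 0.2842 × 0.9463 = 0.26894
  25: 1 × 0.3402 × 0.9281 = 0.31574
Sum = 1.65414
NRR = 0.48309 × 1.65414 = 0.79910
With NRR below 1 the population is below replacement fertility.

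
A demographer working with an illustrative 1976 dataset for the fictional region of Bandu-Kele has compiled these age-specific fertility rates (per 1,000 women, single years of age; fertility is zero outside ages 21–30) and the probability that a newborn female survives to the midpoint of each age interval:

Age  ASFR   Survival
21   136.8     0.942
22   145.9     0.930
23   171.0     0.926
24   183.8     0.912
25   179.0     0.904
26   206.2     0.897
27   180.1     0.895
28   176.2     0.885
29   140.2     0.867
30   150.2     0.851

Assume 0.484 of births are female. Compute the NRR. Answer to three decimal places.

0.728

Proportion female at birth = 0.484.
Each age group contributes 1 × ASFR × survival:
  21: 1 × 136.8/1000 × 0.942 = 0.12887
  22: 1 × 145.9/1000 × 0.930 = 0.13569
  23: 1 × 171.0/1000 × 0.926 = 0.15835
  24: 1 × 183.8/1000 × 0.912 = 0.16763
  25: 1 × 179.0/1000 × 0.904 = 0.16182
  26: 1 × 206.2/1000 × 0.897 = 0.18496
  27: 1 × 180.1/1000 × 0.895 = 0.16119
  28: 1 × 176.2/1000 × 0.885 = 0.15594
  29: 1 × 140.2/1000 × 0.867 = 0.12155
  30: 1 × 150.2/1000 × 0.851 = 0.12782
Sum = 1.50382
NRR = 0.484 × 1.50382 = 0.72785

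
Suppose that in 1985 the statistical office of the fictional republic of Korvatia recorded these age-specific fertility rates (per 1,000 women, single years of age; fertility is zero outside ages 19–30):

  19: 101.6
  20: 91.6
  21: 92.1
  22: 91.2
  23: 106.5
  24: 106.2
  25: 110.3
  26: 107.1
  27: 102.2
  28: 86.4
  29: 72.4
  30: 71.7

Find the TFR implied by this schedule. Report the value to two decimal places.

1.14

Sum of ASFRs = 101.6 + 91.6 + 92.1 + 91.2 + 106.5 + 106.2 + 110.3 + 107.1 + 102.2 + 86.4 + 72.4 + 71.7 = 1139.3
TFR = 1139.3 / 1000 = 1.1393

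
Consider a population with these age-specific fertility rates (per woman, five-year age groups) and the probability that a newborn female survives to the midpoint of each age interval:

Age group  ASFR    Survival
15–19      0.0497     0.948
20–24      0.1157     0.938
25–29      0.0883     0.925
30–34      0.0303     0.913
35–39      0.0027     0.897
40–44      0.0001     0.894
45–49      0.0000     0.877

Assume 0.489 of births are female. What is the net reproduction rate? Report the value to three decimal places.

Proportion female at birth = 0.489.
Survival-weighted fertility by age (5·fₓ·Sₓ):
  15–19: 5 × 0.0497 × 0.948 = 0.23558
  20–24: 5 × 0.1157 × 0.938 = 0.54263
  25–29: 5 × 0.0883 × 0.925 = 0.40839
  30–34: 5 × 0.0303 × 0.913 = 0.13832
  35–39: 5 × 0.0027 × 0.897 = 0.01211
  40–44: 5 × 0.0001 × 0.894 = 0.00045
  45–49: 5 × 0.0000 × 0.877 = 0.00000
Sum = 1.33748
NRR = 0.489 × 1.33748 = 0.65403

0.654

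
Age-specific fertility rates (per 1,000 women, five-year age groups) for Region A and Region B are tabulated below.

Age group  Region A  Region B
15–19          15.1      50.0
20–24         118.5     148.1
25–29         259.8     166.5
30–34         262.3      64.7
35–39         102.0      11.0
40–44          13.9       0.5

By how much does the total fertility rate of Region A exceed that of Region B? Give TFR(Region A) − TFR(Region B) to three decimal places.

1.654

Region A:
  Sum of ASFRs = 15.1 + 118.5 + 259.8 + 262.3 + 102.0 + 13.9 = 771.6
  TFR = 5 × 771.6 / 1000 = 3.858
Region B:
  Sum of ASFRs = 50.0 + 148.1 + 166.5 + 64.7 + 11.0 + 0.5 = 440.8
  TFR = 5 × 440.8 / 1000 = 2.204
Difference = 3.858 − 2.204 = 1.654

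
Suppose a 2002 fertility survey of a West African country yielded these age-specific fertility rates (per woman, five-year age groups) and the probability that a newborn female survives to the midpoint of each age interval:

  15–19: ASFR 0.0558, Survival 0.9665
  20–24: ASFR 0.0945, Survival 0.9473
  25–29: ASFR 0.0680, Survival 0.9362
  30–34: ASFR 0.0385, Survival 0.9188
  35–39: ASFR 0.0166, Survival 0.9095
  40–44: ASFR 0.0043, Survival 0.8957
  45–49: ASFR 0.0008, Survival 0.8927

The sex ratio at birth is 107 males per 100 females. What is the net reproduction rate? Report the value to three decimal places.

0.633

Proportion female at birth = 100 / (100 + 107) = 0.48309.
Per-age-group product (5 × ASFR × survival probability):
  15–19: 5 × 0.0558 × 0.9665 = 0.26965
  20–24: 5 × 0.0945 × 0.9473 = 0.44760
  25–29: 5 × 0.0680 × 0.9362 = 0.31831
  30–34: 5 × 0.0385 × 0.9188 = 0.17687
  35–39: 5 × 0.0166 × 0.9095 = 0.07549
  40–44: 5 × 0.0043 × 0.8957 = 0.01926
  45–49: 5 × 0.0008 × 0.8927 = 0.00357
Sum = 1.31075
NRR = 0.48309 × 1.31075 = 0.63321
NRR < 1, so the cohort does not fully replace itself.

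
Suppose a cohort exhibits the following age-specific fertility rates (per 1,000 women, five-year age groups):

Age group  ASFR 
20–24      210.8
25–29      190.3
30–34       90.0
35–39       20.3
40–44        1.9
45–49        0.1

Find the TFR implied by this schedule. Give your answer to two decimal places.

Sum of ASFRs = 210.8 + 190.3 + 90.0 + 20.3 + 1.9 + 0.1 = 513.4
TFR = 5 × 513.4 / 1000 = 2.567

2.57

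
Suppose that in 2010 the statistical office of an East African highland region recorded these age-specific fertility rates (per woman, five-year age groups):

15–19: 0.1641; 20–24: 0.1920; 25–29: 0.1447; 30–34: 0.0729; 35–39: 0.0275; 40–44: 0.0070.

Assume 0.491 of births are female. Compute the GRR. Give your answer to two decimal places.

1.49

Proportion female at birth = 0.491.
Sum of ASFRs = 0.1641 + 0.1920 + 0.1447 + 0.0729 + 0.0275 + 0.0070 = 0.6082
TFR = 5 × 0.6082 = 3.041
GRR = 0.491 × 3.041 = 1.49313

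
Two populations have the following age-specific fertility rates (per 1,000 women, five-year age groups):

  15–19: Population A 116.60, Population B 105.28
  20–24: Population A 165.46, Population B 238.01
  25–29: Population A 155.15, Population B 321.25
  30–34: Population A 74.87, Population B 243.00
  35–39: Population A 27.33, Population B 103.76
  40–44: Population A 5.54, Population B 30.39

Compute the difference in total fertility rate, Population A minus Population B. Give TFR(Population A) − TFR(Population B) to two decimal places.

Population A:
  Sum of ASFRs = 116.60 + 165.46 + 155.15 + 74.87 + 27.33 + 5.54 = 544.95
  TFR = 5 × 544.95 / 1000 = 2.72475
Population B:
  Sum of ASFRs = 105.28 + 238.01 + 321.25 + 243.00 + 103.76 + 30.39 = 1041.69
  TFR = 5 × 1041.69 / 1000 = 5.20845
Difference = 2.72475 − 5.20845 = -2.4837

-2.48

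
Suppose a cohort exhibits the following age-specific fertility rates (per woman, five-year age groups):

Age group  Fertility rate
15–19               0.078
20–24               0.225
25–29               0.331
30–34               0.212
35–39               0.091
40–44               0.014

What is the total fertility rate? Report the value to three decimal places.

Sum of ASFRs = 0.078 + 0.225 + 0.331 + 0.212 + 0.091 + 0.014 = 0.951
TFR = 5 × 0.951 = 4.755

4.755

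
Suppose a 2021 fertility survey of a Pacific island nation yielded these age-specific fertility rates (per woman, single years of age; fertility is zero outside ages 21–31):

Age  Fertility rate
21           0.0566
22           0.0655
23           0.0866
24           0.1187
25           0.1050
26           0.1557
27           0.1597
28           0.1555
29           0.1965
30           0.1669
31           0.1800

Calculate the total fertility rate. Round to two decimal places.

1.45

Sum of ASFRs = 0.0566 + 0.0655 + 0.0866 + 0.1187 + 0.1050 + 0.1557 + 0.1597 + 0.1555 + 0.1965 + 0.1669 + 0.1800 = 1.4467
TFR = 1.4467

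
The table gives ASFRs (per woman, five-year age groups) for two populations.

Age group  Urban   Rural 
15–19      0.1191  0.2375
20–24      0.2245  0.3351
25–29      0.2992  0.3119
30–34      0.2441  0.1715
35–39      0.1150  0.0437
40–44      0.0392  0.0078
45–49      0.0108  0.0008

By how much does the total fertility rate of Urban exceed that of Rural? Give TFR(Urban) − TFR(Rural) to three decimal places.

Urban:
  Sum of ASFRs = 0.1191 + 0.2245 + 0.2992 + 0.2441 + 0.1150 + 0.0392 + 0.0108 = 1.0519
  TFR = 5 × 1.0519 = 5.2595
Rural:
  Sum of ASFRs = 0.2375 + 0.3351 + 0.3119 + 0.1715 + 0.0437 + 0.0078 + 0.0008 = 1.1083
  TFR = 5 × 1.1083 = 5.5415
Difference = 5.2595 − 5.5415 = -0.282

-0.282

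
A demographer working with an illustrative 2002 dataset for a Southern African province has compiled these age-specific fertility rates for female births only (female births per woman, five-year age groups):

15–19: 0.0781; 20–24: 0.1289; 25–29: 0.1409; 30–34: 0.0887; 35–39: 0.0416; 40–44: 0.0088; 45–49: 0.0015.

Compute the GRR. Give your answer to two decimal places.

2.44

Sum of female ASFRs = 0.0781 + 0.1289 + 0.1409 + 0.0887 + 0.0416 + 0.0088 + 0.0015 = 0.4885
GRR = 5 × 0.4885 = 2.4425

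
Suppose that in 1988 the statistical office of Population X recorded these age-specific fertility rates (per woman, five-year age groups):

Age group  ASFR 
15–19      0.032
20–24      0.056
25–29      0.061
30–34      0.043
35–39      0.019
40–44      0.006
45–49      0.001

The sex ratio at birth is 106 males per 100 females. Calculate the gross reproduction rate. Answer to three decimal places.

0.529

Proportion female at birth = 100 / (100 + 106) = 0.48544.
Sum of ASFRs = 0.032 + 0.056 + 0.061 + 0.043 + 0.019 + 0.006 + 0.001 = 0.218
TFR = 5 × 0.218 = 1.09
GRR = 0.48544 × 1.09 = 0.52913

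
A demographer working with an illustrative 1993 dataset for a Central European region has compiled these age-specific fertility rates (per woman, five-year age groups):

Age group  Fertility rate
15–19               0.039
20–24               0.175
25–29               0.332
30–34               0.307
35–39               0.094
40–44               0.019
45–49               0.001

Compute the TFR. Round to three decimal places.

4.835

Sum of ASFRs = 0.039 + 0.175 + 0.332 + 0.307 + 0.094 + 0.019 + 0.001 = 0.967
TFR = 5 × 0.967 = 4.835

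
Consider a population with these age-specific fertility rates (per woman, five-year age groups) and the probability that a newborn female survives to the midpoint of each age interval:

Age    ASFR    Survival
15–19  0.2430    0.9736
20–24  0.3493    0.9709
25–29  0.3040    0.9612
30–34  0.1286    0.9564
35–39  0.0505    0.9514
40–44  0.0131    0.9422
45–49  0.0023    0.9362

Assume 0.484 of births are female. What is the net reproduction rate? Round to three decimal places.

Proportion female at birth = 0.484.
Each age group contributes 5 × ASFR × survival:
  15–19: 5 × 0.2430 × 0.9736 = 1.18292
  20–24: 5 × 0.3493 × 0.9709 = 1.69568
  25–29: 5 × 0.3040 × 0.9612 = 1.46102
  30–34: 5 × 0.1286 × 0.9564 = 0.61497
  35–39: 5 × 0.0505 × 0.9514 = 0.24023
  40–44: 5 × 0.0131 × 0.9422 = 0.06171
  45–49: 5 × 0.0023 × 0.9362 = 0.01077
Sum = 5.26730
NRR = 0.484 × 5.26730 = 2.54937
With NRR above 1 the population is above replacement fertility.

2.549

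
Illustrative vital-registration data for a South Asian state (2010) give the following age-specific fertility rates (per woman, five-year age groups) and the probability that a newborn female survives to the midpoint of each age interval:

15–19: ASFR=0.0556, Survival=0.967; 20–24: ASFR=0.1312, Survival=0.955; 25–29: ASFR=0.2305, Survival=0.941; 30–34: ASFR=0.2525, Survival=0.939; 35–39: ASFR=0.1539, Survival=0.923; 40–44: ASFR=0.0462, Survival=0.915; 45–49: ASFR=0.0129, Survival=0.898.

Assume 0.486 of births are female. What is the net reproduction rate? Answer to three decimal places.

Proportion female at birth = 0.486.
Weighting each age-specific rate by interval width and survival:
  15–19: 5 × 0.0556 × 0.967 = 0.26883
  20–24: 5 × 0.1312 × 0.955 = 0.62648
  25–29: 5 × 0.2305 × 0.941 = 1.08450
  30–34: 5 × 0.2525 × 0.939 = 1.18549
  35–39: 5 × 0.1539 × 0.923 = 0.71025
  40–44: 5 × 0.0462 × 0.915 = 0.21137
  45–49: 5 × 0.0129 × 0.898 = 0.05792
Sum = 4.14484
NRR = 0.486 × 4.14484 = 2.01439
NRR > 1, so each generation more than replaces itself.

2.014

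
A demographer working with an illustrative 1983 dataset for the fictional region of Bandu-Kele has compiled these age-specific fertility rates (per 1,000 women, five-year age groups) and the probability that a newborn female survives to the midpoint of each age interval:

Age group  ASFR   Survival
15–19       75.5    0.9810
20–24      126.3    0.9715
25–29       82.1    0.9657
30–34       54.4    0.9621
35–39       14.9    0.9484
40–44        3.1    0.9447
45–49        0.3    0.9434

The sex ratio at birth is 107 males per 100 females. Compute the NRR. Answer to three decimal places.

0.835

Proportion female at birth = 100 / (100 + 107) = 0.48309.
Survival-weighted fertility by age (5·fₓ·Sₓ):
  15–19: 5 × 75.5/1000 × 0.9810 = 0.37033
  20–24: 5 × 126.3/1000 × 0.9715 = 0.61350
  25–29: 5 × 82.1/1000 × 0.9657 = 0.39642
  30–34: 5 × 54.4/1000 × 0.9621 = 0.26169
  35–39: 5 × 14.9/1000 × 0.9484 = 0.07066
  40–44: 5 × 3.1/1000 × 0.9447 = 0.01464
  45–49: 5 × 0.3/1000 × 0.9434 = 0.00142
Sum = 1.72866
NRR = 0.48309 × 1.72866 = 0.83510
With NRR below 1 the population is below replacement fertility.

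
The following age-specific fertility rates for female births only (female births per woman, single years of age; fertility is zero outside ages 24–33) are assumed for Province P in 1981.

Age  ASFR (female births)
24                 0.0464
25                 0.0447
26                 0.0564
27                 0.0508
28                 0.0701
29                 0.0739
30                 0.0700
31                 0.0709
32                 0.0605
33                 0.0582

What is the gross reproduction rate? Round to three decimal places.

0.602

Sum of female ASFRs = 0.0464 + 0.0447 + 0.0564 + 0.0508 + 0.0701 + 0.0739 + 0.0700 + 0.0709 + 0.0605 + 0.0582 = 0.6019
GRR = 0.6019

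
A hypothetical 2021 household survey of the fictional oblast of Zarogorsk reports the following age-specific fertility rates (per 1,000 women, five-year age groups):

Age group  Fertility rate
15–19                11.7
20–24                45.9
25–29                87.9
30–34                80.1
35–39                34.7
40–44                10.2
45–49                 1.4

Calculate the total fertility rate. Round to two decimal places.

Sum of ASFRs = 11.7 + 45.9 + 87.9 + 80.1 + 34.7 + 10.2 + 1.4 = 271.9
TFR = 5 × 271.9 / 1000 = 1.3595

1.36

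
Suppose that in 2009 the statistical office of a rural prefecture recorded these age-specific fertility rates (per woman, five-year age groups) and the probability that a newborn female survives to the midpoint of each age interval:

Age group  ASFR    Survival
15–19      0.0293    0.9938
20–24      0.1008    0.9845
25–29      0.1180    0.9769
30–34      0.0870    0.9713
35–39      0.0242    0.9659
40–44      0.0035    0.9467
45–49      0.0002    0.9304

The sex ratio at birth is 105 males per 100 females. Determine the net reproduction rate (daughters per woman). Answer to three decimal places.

0.866

Proportion female at birth = 100 / (100 + 105) = 0.48780.
Per-age-group product (5 × ASFR × survival probability):
  15–19: 5 × 0.0293 × 0.9938 = 0.14559
  20–24: 5 × 0.1008 × 0.9845 = 0.49619
  25–29: 5 × 0.1180 × 0.9769 = 0.57637
  30–34: 5 × 0.0870 × 0.9713 = 0.42252
  35–39: 5 × 0.0242 × 0.9659 = 0.11687
  40–44: 5 × 0.0035 × 0.9467 = 0.01657
  45–49: 5 × 0.0002 × 0.9304 = 0.00093
Sum = 1.77504
NRR = 0.48780 × 1.77504 = 0.86586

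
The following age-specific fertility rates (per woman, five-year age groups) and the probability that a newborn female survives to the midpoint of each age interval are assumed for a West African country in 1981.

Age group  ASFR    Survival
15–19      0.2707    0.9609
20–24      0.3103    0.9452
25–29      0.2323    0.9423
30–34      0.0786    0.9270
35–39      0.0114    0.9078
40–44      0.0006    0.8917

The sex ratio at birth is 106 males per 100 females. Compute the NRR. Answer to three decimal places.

Proportion female at birth = 100 / (100 + 106) = 0.48544.
Weighting each age-specific rate by interval width and survival:
  15–19: 5 × 0.2707 × 0.9609 = 1.30058
  20–24: 5 × 0.3103 × 0.9452 = 1.46648
  25–29: 5 × 0.2323 × 0.9423 = 1.09448
  30–34: 5 × 0.0786 × 0.9270 = 0.36431
  35–39: 5 × 0.0114 × 0.9078 = 0.05174
  40–44: 5 × 0.0006 × 0.8917 = 0.00268
Sum = 4.28027
NRR = 0.48544 × 4.28027 = 2.07781
With NRR above 1 the population is above replacement fertility.

2.078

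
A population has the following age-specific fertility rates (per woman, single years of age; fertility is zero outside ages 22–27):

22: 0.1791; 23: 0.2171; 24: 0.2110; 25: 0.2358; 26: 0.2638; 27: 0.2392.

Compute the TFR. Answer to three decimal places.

1.346

Sum of ASFRs = 0.1791 + 0.2171 + 0.2110 + 0.2358 + 0.2638 + 0.2392 = 1.3460
TFR = 1.346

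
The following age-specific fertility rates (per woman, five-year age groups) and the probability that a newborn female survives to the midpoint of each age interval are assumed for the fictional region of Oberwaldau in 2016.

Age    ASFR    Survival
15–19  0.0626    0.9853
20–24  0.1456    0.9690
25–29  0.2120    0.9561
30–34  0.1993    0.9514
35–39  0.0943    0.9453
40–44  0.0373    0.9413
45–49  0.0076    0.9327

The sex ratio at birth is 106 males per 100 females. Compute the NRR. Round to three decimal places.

1.763

Proportion female at birth = 100 / (100 + 106) = 0.48544.
Weighting each age-specific rate by interval width and survival:
  15–19: 5 × 0.0626 × 0.9853 = 0.30840
  20–24: 5 × 0.1456 × 0.9690 = 0.70543
  25–29: 5 × 0.2120 × 0.9561 = 1.01347
  30–34: 5 × 0.1993 × 0.9514 = 0.94807
  35–39: 5 × 0.0943 × 0.9453 = 0.44571
  40–44: 5 × 0.0373 × 0.9413 = 0.17555
  45–49: 5 × 0.0076 × 0.9327 = 0.03544
Sum = 3.63207
NRR = 0.48544 × 3.63207 = 1.76315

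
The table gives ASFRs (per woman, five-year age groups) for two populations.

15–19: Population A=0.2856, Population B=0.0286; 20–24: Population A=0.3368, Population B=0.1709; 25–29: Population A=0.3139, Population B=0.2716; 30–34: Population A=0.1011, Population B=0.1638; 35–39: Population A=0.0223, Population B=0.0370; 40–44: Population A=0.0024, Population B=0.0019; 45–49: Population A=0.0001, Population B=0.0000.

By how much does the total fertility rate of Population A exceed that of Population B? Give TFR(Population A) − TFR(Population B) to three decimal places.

1.942

Population A:
  Sum of ASFRs = 0.2856 + 0.3368 + 0.3139 + 0.1011 + 0.0223 + 0.0024 + 0.0001 = 1.0622
  TFR = 5 × 1.0622 = 5.311
Population B:
  Sum of ASFRs = 0.0286 + 0.1709 + 0.2716 + 0.1638 + 0.0370 + 0.0019 + 0.0000 = 0.6738
  TFR = 5 × 0.6738 = 3.369
Difference = 5.311 − 3.369 = 1.942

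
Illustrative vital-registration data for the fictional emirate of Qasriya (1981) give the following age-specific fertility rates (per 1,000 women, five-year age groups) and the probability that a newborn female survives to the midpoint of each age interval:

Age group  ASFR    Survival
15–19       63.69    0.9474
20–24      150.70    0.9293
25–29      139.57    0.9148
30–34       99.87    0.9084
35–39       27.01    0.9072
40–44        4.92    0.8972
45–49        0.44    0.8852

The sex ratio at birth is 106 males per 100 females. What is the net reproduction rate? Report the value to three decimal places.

Proportion female at birth = 100 / (100 + 106) = 0.48544.
Per-age-group product (5 × ASFR × survival probability):
  15–19: 5 × 63.69/1000 × 0.9474 = 0.30170
  20–24: 5 × 150.70/1000 × 0.9293 = 0.70023
  25–29: 5 × 139.57/1000 × 0.9148 = 0.63839
  30–34: 5 × 99.87/1000 × 0.9084 = 0.45361
  35–39: 5 × 27.01/1000 × 0.9072 = 0.12252
  40–44: 5 × 4.92/1000 × 0.8972 = 0.02207
  45–49: 5 × 0.44/1000 × 0.8852 = 0.00195
Sum = 2.24047
NRR = 0.48544 × 2.24047 = 1.08761

1.088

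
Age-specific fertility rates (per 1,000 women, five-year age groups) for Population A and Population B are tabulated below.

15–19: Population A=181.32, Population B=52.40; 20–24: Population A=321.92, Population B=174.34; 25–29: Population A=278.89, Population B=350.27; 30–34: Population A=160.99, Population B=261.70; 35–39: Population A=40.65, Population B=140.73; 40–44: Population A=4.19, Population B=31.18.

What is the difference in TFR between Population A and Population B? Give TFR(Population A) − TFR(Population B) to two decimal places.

Population A:
  Sum of ASFRs = 181.32 + 321.92 + 278.89 + 160.99 + 40.65 + 4.19 = 987.96
  TFR = 5 × 987.96 / 1000 = 4.9398
Population B:
  Sum of ASFRs = 52.40 + 174.34 + 350.27 + 261.70 + 140.73 + 31.18 = 1010.62
  TFR = 5 × 1010.62 / 1000 = 5.0531
Difference = 4.9398 − 5.0531 = -0.1133

-0.11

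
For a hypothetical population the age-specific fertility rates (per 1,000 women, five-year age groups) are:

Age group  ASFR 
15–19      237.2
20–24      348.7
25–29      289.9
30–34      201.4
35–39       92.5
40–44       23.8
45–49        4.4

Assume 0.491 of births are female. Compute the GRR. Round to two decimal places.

Proportion female at birth = 0.491.
Sum of ASFRs = 237.2 + 348.7 + 289.9 + 201.4 + 92.5 + 23.8 + 4.4 = 1197.9
TFR = 5 × 1197.9 / 1000 = 5.9895
GRR = 0.491 × 5.9895 = 2.94084

2.94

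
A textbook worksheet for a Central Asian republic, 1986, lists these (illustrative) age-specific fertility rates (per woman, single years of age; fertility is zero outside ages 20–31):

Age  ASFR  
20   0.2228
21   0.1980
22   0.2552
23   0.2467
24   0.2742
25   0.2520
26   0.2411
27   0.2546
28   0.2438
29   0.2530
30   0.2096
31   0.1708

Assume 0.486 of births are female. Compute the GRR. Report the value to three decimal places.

Proportion female at birth = 0.486.
Sum of ASFRs = 0.2228 + 0.1980 + 0.2552 + 0.2467 + 0.2742 + 0.2520 + 0.2411 + 0.2546 + 0.2438 + 0.2530 + 0.2096 + 0.1708 = 2.8218
TFR = 2.8218
GRR = 0.486 × 2.8218 = 1.37139

1.371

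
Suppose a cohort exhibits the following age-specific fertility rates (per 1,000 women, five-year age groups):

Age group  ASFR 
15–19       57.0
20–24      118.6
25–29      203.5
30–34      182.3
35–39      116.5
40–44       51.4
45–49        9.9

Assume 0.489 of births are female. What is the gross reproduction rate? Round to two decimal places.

1.81

Proportion female at birth = 0.489.
Sum of ASFRs = 57.0 + 118.6 + 203.5 + 182.3 + 116.5 + 51.4 + 9.9 = 739.2
TFR = 5 × 739.2 / 1000 = 3.696
GRR = 0.489 × 3.696 = 1.80734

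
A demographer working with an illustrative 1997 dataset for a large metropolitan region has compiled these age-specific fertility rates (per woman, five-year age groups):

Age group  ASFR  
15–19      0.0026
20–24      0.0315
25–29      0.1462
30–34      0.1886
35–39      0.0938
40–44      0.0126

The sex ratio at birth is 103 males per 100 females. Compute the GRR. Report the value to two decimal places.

1.17

Proportion female at birth = 100 / (100 + 103) = 0.49261.
Sum of ASFRs = 0.0026 + 0.0315 + 0.1462 + 0.1886 + 0.0938 + 0.0126 = 0.4753
TFR = 5 × 0.4753 = 2.3765
GRR = 0.49261 × 2.3765 = 1.17069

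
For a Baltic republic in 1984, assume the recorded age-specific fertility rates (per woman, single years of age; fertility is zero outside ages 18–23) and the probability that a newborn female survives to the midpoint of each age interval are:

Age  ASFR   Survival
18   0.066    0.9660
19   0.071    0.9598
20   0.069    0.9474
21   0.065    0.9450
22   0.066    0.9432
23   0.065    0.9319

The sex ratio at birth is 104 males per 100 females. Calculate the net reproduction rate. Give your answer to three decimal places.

0.187

Proportion female at birth = 100 / (100 + 104) = 0.49020.
Each age group contributes 1 × ASFR × survival:
  18: 1 × 0.066 × 0.9660 = 0.06376
  19: 1 × 0.071 × 0.9598 = 0.06815
  20: 1 × 0.069 × 0.9474 = 0.06537
  21: 1 × 0.065 × 0.9450 = 0.06143
  22: 1 × 0.066 × 0.9432 = 0.06225
  23: 1 × 0.065 × 0.9319 = 0.06057
Sum = 0.38153
NRR = 0.49020 × 0.38153 = 0.18703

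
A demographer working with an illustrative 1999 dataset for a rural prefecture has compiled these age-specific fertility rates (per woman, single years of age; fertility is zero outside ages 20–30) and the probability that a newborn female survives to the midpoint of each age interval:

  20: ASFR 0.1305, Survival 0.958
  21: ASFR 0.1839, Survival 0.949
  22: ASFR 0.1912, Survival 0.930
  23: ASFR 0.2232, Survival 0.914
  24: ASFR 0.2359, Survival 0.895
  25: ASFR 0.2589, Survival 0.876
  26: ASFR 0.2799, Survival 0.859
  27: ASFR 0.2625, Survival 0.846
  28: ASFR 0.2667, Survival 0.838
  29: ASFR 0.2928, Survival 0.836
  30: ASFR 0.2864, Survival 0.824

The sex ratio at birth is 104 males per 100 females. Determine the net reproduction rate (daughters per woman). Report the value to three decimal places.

Proportion female at birth = 100 / (100 + 104) = 0.49020.
Each age group contributes 1 × ASFR × survival:
  20: 1 × 0.1305 × 0.958 = 0.12502
  21: 1 × 0.1839 × 0.949 = 0.17452
  22: 1 × 0.1912 × 0.930 = 0.17782
  23: 1 × 0.2232 × 0.914 = 0.20400
  24: 1 × 0.2359 × 0.895 = 0.21113
  25: 1 × 0.2589 × 0.876 = 0.22680
  26: 1 × 0.2799 × 0.859 = 0.24043
  27: 1 × 0.2625 × 0.846 = 0.22208
  28: 1 × 0.2667 × 0.838 = 0.22349
  29: 1 × 0.2928 × 0.836 = 0.24478
  30: 1 × 0.2864 × 0.824 = 0.23599
Sum = 2.28606
NRR = 0.49020 × 2.28606 = 1.12063
NRR > 1, so each generation more than replaces itself.

1.121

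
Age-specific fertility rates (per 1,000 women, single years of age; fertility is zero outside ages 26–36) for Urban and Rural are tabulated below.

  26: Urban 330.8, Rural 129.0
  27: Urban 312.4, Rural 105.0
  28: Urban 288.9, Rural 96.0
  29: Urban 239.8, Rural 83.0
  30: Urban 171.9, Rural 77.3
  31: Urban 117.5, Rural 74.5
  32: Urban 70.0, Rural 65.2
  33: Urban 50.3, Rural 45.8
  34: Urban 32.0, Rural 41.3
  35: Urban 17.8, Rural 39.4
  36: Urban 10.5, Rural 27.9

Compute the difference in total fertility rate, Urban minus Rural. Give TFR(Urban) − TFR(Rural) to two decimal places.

Urban:
  Sum of ASFRs = 330.8 + 312.4 + 288.9 + 239.8 + 171.9 + 117.5 + 70.0 + 50.3 + 32.0 + 17.8 + 10.5 = 1641.9
  TFR = 1641.9 / 1000 = 1.6419
Rural:
  Sum of ASFRs = 129.0 + 105.0 + 96.0 + 83.0 + 77.3 + 74.5 + 65.2 + 45.8 + 41.3 + 39.4 + 27.9 = 784.4
  TFR = 784.4 / 1000 = 0.7844
Difference = 1.6419 − 0.7844 = 0.8575

0.86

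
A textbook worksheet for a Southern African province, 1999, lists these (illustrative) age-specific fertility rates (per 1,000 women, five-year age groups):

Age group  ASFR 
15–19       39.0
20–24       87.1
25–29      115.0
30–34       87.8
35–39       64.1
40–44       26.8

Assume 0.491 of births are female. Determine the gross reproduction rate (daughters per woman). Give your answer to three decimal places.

1.031

Proportion female at birth = 0.491.
Sum of ASFRs = 39.0 + 87.1 + 115.0 + 87.8 + 64.1 + 26.8 = 419.8
TFR = 5 × 419.8 / 1000 = 2.099
GRR = 0.491 × 2.099 = 1.03061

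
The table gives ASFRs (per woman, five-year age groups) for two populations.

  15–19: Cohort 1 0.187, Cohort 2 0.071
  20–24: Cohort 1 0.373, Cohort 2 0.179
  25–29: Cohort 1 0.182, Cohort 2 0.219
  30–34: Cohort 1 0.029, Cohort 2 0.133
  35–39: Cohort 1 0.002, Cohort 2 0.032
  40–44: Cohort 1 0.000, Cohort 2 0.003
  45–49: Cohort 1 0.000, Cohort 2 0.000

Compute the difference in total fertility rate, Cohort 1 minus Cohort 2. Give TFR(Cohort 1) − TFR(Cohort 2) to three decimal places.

Cohort 1:
  Sum of ASFRs = 0.187 + 0.373 + 0.182 + 0.029 + 0.002 + 0.000 + 0.000 = 0.773
  TFR = 5 × 0.773 = 3.865
Cohort 2:
  Sum of ASFRs = 0.071 + 0.179 + 0.219 + 0.133 + 0.032 + 0.003 + 0.000 = 0.637
  TFR = 5 × 0.637 = 3.185
Difference = 3.865 − 3.185 = 0.68

0.680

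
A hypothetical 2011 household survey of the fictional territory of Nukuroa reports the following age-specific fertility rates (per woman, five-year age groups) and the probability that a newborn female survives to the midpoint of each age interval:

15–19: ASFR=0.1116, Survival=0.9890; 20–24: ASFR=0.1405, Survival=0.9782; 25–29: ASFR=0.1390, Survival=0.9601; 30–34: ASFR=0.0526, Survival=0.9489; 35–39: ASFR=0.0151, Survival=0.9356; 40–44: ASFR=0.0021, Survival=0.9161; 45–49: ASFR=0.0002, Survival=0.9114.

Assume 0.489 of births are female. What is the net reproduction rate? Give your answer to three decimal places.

1.094

Proportion female at birth = 0.489.
Survival-weighted fertility by age (5·fₓ·Sₓ):
  15–19: 5 × 0.1116 × 0.9890 = 0.55186
  20–24: 5 × 0.1405 × 0.9782 = 0.68719
  25–29: 5 × 0.1390 × 0.9601 = 0.66727
  30–34: 5 × 0.0526 × 0.9489 = 0.24956
  35–39: 5 × 0.0151 × 0.9356 = 0.07064
  40–44: 5 × 0.0021 × 0.9161 = 0.00962
  45–49: 5 × 0.0002 × 0.9114 = 0.00091
Sum = 2.23705
NRR = 0.489 × 2.23705 = 1.09392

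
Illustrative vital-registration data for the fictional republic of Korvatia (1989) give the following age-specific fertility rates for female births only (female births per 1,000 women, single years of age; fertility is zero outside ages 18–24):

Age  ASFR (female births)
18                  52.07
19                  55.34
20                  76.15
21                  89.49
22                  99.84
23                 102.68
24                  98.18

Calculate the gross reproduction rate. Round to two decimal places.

0.57

Sum of female ASFRs = 52.07 + 55.34 + 76.15 + 89.49 + 99.84 + 102.68 + 98.18 = 573.75
GRR = 573.75 / 1000 = 0.57375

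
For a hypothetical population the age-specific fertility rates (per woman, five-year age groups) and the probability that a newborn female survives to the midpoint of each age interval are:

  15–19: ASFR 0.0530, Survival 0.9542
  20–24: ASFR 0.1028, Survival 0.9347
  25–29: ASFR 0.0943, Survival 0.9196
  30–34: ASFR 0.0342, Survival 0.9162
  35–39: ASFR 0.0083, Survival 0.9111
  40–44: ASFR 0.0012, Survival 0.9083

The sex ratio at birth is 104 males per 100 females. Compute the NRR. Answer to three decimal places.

Proportion female at birth = 100 / (100 + 104) = 0.49020.
Weighting each age-specific rate by interval width and survival:
  15–19: 5 × 0.0530 × 0.9542 = 0.25286
  20–24: 5 × 0.1028 × 0.9347 = 0.48044
  25–29: 5 × 0.0943 × 0.9196 = 0.43359
  30–34: 5 × 0.0342 × 0.9162 = 0.15667
  35–39: 5 × 0.0083 × 0.9111 = 0.03781
  40–44: 5 × 0.0012 × 0.9083 = 0.00545
Sum = 1.36682
NRR = 0.49020 × 1.36682 = 0.67002
With NRR below 1 the population is below replacement fertility.

0.670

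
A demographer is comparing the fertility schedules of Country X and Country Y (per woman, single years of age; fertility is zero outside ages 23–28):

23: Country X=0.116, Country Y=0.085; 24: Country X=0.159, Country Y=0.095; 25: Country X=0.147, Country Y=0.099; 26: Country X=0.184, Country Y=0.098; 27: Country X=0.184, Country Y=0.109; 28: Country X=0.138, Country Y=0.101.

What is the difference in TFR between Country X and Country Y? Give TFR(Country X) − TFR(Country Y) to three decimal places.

Country X:
  Sum of ASFRs = 0.116 + 0.159 + 0.147 + 0.184 + 0.184 + 0.138 = 0.928
  TFR = 0.928
Country Y:
  Sum of ASFRs = 0.085 + 0.095 + 0.099 + 0.098 + 0.109 + 0.101 = 0.587
  TFR = 0.587
Difference = 0.928 − 0.587 = 0.341

0.341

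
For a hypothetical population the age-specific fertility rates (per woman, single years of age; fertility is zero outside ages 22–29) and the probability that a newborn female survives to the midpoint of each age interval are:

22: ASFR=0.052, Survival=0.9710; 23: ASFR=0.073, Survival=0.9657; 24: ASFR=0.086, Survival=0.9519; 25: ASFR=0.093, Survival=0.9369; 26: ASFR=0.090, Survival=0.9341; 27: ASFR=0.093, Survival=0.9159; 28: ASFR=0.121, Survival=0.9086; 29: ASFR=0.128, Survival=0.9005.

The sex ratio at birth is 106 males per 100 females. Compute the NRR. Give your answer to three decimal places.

Proportion female at birth = 100 / (100 + 106) = 0.48544.
Each age group contributes 1 × ASFR × survival:
  22: 1 × 0.052 × 0.9710 = 0.05049
  23: 1 × 0.073 × 0.9657 = 0.07050
  24: 1 × 0.086 × 0.9519 = 0.08186
  25: 1 × 0.093 × 0.9369 = 0.08713
  26: 1 × 0.090 × 0.9341 = 0.08407
  27: 1 × 0.093 × 0.9159 = 0.08518
  28: 1 × 0.121 × 0.9086 = 0.10994
  29: 1 × 0.128 × 0.9005 = 0.11526
Sum = 0.68443
NRR = 0.48544 × 0.68443 = 0.33225

0.332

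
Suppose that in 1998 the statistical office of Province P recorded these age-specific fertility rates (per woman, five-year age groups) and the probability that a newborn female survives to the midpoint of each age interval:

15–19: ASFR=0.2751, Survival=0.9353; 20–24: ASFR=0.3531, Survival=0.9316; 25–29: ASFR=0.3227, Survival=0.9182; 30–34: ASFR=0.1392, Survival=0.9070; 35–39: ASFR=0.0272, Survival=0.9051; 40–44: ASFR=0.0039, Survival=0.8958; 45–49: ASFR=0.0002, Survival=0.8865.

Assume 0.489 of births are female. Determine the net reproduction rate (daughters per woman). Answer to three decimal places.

2.536

Proportion female at birth = 0.489.
Each age group contributes 5 × ASFR × survival:
  15–19: 5 × 0.2751 × 0.9353 = 1.28651
  20–24: 5 × 0.3531 × 0.9316 = 1.64474
  25–29: 5 × 0.3227 × 0.9182 = 1.48152
  30–34: 5 × 0.1392 × 0.9070 = 0.63127
  35–39: 5 × 0.0272 × 0.9051 = 0.12309
  40–44: 5 × 0.0039 × 0.8958 = 0.01747
  45–49: 5 × 0.0002 × 0.8865 = 0.00089
Sum = 5.18549
NRR = 0.489 × 5.18549 = 2.53570
An NRR exceeding 1 indicates intrinsic growth under these rates.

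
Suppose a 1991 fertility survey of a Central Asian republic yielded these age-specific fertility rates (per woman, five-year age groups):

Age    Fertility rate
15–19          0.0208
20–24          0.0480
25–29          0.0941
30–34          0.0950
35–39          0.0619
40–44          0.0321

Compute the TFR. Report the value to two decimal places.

1.76

Sum of ASFRs = 0.0208 + 0.0480 + 0.0941 + 0.0950 + 0.0619 + 0.0321 = 0.3519
TFR = 5 × 0.3519 = 1.7595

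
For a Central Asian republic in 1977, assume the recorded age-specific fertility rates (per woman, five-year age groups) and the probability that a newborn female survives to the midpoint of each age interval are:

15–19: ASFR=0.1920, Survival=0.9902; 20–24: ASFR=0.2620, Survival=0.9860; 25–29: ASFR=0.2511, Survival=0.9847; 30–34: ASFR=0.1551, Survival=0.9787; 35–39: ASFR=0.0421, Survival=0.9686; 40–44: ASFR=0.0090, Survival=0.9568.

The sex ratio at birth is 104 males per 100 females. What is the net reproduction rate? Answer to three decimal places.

Proportion female at birth = 100 / (100 + 104) = 0.49020.
Each age group contributes 5 × ASFR × survival:
  15–19: 5 × 0.1920 × 0.9902 = 0.95059
  20–24: 5 × 0.2620 × 0.9860 = 1.29166
  25–29: 5 × 0.2511 × 0.9847 = 1.23629
  30–34: 5 × 0.1551 × 0.9787 = 0.75898
  35–39: 5 × 0.0421 × 0.9686 = 0.20389
  40–44: 5 × 0.0090 × 0.9568 = 0.04306
Sum = 4.48447
NRR = 0.49020 × 4.48447 = 2.19829
An NRR exceeding 1 indicates intrinsic growth under these rates.

2.198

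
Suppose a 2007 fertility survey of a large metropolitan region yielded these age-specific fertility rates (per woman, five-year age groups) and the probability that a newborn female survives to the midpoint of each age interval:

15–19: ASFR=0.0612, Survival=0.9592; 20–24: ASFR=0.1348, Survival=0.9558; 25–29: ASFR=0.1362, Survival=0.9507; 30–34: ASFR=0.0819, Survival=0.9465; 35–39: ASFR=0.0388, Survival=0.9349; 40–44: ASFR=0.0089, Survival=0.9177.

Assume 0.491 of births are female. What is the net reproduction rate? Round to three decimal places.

Proportion female at birth = 0.491.
Survival-weighted fertility by age (5·fₓ·Sₓ):
  15–19: 5 × 0.0612 × 0.9592 = 0.29352
  20–24: 5 × 0.1348 × 0.9558 = 0.64421
  25–29: 5 × 0.1362 × 0.9507 = 0.64743
  30–34: 5 × 0.0819 × 0.9465 = 0.38759
  35–39: 5 × 0.0388 × 0.9349 = 0.18137
  40–44: 5 × 0.0089 × 0.9177 = 0.04084
Sum = 2.19496
NRR = 0.491 × 2.19496 = 1.07773
With NRR above 1 the population is above replacement fertility.

1.078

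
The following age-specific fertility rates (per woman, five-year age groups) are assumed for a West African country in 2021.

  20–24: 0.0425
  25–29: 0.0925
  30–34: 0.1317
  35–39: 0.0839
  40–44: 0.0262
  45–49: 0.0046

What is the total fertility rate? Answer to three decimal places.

1.907

Sum of ASFRs = 0.0425 + 0.0925 + 0.1317 + 0.0839 + 0.0262 + 0.0046 = 0.3814
TFR = 5 × 0.3814 = 1.907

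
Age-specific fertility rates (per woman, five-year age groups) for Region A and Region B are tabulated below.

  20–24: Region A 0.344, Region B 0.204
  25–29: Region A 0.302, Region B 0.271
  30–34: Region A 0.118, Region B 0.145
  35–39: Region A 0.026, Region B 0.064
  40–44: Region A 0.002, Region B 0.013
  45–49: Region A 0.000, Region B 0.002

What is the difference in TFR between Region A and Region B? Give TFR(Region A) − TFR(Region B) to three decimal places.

Region A:
  Sum of ASFRs = 0.344 + 0.302 + 0.118 + 0.026 + 0.002 + 0.000 = 0.792
  TFR = 5 × 0.792 = 3.96
Region B:
  Sum of ASFRs = 0.204 + 0.271 + 0.145 + 0.064 + 0.013 + 0.002 = 0.699
  TFR = 5 × 0.699 = 3.495
Difference = 3.96 − 3.495 = 0.465

0.465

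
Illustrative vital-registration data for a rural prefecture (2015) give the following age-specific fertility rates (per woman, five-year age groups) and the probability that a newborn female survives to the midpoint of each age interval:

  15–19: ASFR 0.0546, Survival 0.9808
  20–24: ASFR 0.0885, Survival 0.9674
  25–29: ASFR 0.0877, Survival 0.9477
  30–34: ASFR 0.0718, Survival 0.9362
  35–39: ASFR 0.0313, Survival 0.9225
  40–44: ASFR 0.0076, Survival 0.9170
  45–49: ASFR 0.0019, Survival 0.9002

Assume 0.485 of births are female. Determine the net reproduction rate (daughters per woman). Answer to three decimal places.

Proportion female at birth = 0.485.
Survival-weighted fertility by age (5·fₓ·Sₓ):
  15–19: 5 × 0.0546 × 0.9808 = 0.26776
  20–24: 5 × 0.0885 × 0.9674 = 0.42807
  25–29: 5 × 0.0877 × 0.9477 = 0.41557
  30–34: 5 × 0.0718 × 0.9362 = 0.33610
  35–39: 5 × 0.0313 × 0.9225 = 0.14437
  40–44: 5 × 0.0076 × 0.9170 = 0.03485
  45–49: 5 × 0.0019 × 0.9002 = 0.00855
Sum = 1.63527
NRR = 0.485 × 1.63527 = 0.79311
With NRR below 1 the population is below replacement fertility.

0.793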